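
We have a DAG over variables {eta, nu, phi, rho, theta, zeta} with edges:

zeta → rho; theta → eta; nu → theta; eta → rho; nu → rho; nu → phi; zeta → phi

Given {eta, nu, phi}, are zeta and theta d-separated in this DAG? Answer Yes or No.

Yes

There are 4 undirected paths between zeta and theta; checking each against the conditioning set {eta, nu, phi}:
  1. zeta → rho ← nu → theta — rho:collider[blocks]; nu:fork[blocks] ⇒ blocked
  2. zeta → rho ← eta ← theta — rho:collider[blocks]; eta:chain[blocks] ⇒ blocked
  3. zeta → phi ← nu → rho ← eta ← theta — phi:collider[open]; nu:fork[blocks]; rho:collider[blocks]; eta:chain[blocks] ⇒ blocked
  4. zeta → phi ← nu → theta — phi:collider[open]; nu:fork[blocks] ⇒ blocked
Since every path is blocked, d-separation holds.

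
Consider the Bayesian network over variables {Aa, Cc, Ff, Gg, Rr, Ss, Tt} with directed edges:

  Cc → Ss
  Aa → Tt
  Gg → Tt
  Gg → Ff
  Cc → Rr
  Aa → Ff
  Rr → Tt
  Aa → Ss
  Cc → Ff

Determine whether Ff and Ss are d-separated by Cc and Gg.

We examine all 6 paths between Ff and Ss:
  1. Ff ← Gg → Tt ← Rr ← Cc → Ss — Gg:fork[blocks]; Tt:collider[blocks]; Rr:chain[open]; Cc:fork[blocks] ⇒ blocked
  2. Ff ← Gg → Tt ← Aa → Ss — Gg:fork[blocks]; Tt:collider[blocks]; Aa:fork[open] ⇒ blocked
  3. Ff ← Cc → Ss — Cc:fork[blocks] ⇒ blocked
  4. Ff ← Cc → Rr → Tt ← Aa → Ss — Cc:fork[blocks]; Rr:chain[open]; Tt:collider[blocks]; Aa:fork[open] ⇒ blocked
  5. Ff ← Aa → Ss — Aa:fork[open] ⇒ active
  6. Ff ← Aa → Tt ← Rr ← Cc → Ss — Aa:fork[open]; Tt:collider[blocks]; Rr:chain[open]; Cc:fork[blocks] ⇒ blocked
Because an active path exists, Ff and Ss are not d-separated.

No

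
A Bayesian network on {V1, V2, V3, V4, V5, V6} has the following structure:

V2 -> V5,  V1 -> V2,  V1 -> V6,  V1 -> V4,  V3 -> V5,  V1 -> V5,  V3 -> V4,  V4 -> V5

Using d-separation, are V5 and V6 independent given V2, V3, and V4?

We examine all 4 paths between V5 and V6:
Path 1: V5 ← V3 → V4 ← V1 → V6
  V3 is a fork here and V3 is conditioned on, so the path is blocked at V3.
Path 2: V5 ← V1 → V6
  V1 is a fork and V1 is not conditioned on — no node blocks this path, so it is active.
Path 3: V5 ← V2 ← V1 → V6
  V2 is a chain here and V2 is conditioned on, so the path is blocked at V2.
Path 4: V5 ← V4 ← V1 → V6
  V4 is a chain here and V4 is conditioned on, so the path is blocked at V4.
Because an active path exists, V5 and V6 are not d-separated.

No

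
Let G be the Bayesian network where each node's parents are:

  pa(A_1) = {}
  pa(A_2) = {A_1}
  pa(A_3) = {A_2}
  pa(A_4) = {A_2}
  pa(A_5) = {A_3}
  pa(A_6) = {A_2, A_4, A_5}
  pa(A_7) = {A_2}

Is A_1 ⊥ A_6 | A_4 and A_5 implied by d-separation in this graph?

We examine all 3 paths between A_1 and A_6:
Path 1: A_1 → A_2 → A_6
  A_2 is a chain and A_2 is not conditioned on — no node blocks this path, so it is active.
Path 2: A_1 → A_2 → A_4 → A_6
  A_4 is a chain here and A_4 is conditioned on, so the path is blocked at A_4.
Path 3: A_1 → A_2 → A_3 → A_5 → A_6
  A_5 is a chain here and A_5 is conditioned on, so the path is blocked at A_5.
Since the path A_1 → A_2 → A_6 is active, A_1 and A_6 are not d-separated given {A_4, A_5}.

No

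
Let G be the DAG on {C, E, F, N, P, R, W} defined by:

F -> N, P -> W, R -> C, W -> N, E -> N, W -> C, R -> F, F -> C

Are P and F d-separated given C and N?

There are 3 undirected paths between P and F; checking each against the conditioning set {C, N}:
Path 1: P → W → N ← F
  W is a chain and W is not conditioned on; N is a collider and N is conditioned on, which opens it — no node blocks this path, so it is active.
Path 2: P → W → C ← R → F
  W is a chain and W is not conditioned on; C is a collider and C is conditioned on, which opens it; R is a fork and R is not conditioned on — no node blocks this path, so it is active.
Path 3: P → W → C ← F
  W is a chain and W is not conditioned on; C is a collider and C is conditioned on, which opens it — no node blocks this path, so it is active.
Because an active path exists, P and F are not d-separated.

No — P and F are not d-separated given {C, N}.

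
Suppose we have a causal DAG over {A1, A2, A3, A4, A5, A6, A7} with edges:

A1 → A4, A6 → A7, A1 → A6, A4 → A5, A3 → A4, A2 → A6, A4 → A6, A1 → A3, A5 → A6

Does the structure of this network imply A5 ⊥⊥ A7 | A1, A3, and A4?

There are 4 undirected paths between A5 and A7; checking each against the conditioning set {A1, A3, A4}:
Path 1: A5 ← A4 ← A3 ← A1 → A6 → A7
  A4 is a chain here and A4 is conditioned on, so the path is blocked at A4.
Path 2: A5 ← A4 → A6 → A7
  A4 is a fork here and A4 is conditioned on, so the path is blocked at A4.
Path 3: A5 ← A4 ← A1 → A6 → A7
  A4 is a chain here and A4 is conditioned on, so the path is blocked at A4.
Path 4: A5 → A6 → A7
  A6 is a chain and A6 is not conditioned on — no node blocks this path, so it is active.
Because an active path exists, A5 and A7 are not d-separated.

No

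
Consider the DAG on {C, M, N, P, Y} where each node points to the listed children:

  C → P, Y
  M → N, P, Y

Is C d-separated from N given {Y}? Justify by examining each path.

No

Enumerating the 2 paths from C to N and testing each for blocking by {Y}:
Path 1: C → Y ← M → N
  Y is a collider and Y is conditioned on, which opens it; M is a fork and M is not conditioned on — no node blocks this path, so it is active.
Path 2: C → P ← M → N
  P is a collider here and neither P nor any of its descendants is conditioned on, so the collider stays closed — the path is blocked at P.
Since the path C → Y ← M → N is active, C and N are not d-separated given {Y}.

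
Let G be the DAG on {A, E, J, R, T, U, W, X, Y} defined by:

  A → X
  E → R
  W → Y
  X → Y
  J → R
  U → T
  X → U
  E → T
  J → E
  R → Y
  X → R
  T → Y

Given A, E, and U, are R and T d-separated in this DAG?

Yes

Enumerating the 6 paths from R to T and testing each for blocking by {A, E, U}:
  1. R ← J → E → T — J:fork[open]; E:chain[blocks] ⇒ blocked
  2. R ← X → U → T — X:fork[open]; U:chain[blocks] ⇒ blocked
  3. R ← X → Y ← T — X:fork[open]; Y:collider[blocks] ⇒ blocked
  4. R → Y ← T — Y:collider[blocks] ⇒ blocked
  5. R → Y ← X → U → T — Y:collider[blocks]; X:fork[open]; U:chain[blocks] ⇒ blocked
  6. R ← E → T — E:fork[blocks] ⇒ blocked
All paths are blocked; R ⊥ T | {A, E, U} holds.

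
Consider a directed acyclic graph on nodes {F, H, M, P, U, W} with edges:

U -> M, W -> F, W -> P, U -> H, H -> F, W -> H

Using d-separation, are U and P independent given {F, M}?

2 paths connect U and P; each must be blocked for d-separation to hold:
  1. U → H ← W → P — H:collider[open]; W:fork[open] ⇒ active
  2. U → H → F ← W → P — H:chain[open]; F:collider[open]; W:fork[open] ⇒ active
Since the path U → H ← W → P is active, U and P are not d-separated given {F, M}.

No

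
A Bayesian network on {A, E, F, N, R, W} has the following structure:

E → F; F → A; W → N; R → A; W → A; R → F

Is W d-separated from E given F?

Yes

We examine all 2 paths between W and E:
  1. W → A ← F ← E — A:collider[blocks]; F:chain[blocks] ⇒ blocked
  2. W → A ← R → F ← E — A:collider[blocks]; R:fork[open]; F:collider[open] ⇒ blocked
Since every path is blocked, d-separation holds.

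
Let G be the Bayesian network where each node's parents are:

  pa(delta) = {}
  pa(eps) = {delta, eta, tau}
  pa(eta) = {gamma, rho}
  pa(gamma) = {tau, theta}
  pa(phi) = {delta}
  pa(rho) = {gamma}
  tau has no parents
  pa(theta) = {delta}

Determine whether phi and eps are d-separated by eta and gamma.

There are 4 undirected paths between phi and eps; checking each against the conditioning set {eta, gamma}:
Path 1: phi ← delta → theta → gamma → eta → eps
  gamma is a chain here and gamma is conditioned on, so the path is blocked at gamma.
Path 2: phi ← delta → theta → gamma ← tau → eps
  delta is a fork and delta is not conditioned on; theta is a chain and theta is not conditioned on; gamma is a collider and gamma is conditioned on, which opens it; tau is a fork and tau is not conditioned on — no node blocks this path, so it is active.
Path 3: phi ← delta → theta → gamma → rho → eta → eps
  gamma is a chain here and gamma is conditioned on, so the path is blocked at gamma.
Path 4: phi ← delta → eps
  delta is a fork and delta is not conditioned on — no node blocks this path, so it is active.
Since the path phi ← delta → theta → gamma ← tau → eps is active, phi and eps are not d-separated given {eta, gamma}.

No — phi and eps are not d-separated given {eta, gamma}.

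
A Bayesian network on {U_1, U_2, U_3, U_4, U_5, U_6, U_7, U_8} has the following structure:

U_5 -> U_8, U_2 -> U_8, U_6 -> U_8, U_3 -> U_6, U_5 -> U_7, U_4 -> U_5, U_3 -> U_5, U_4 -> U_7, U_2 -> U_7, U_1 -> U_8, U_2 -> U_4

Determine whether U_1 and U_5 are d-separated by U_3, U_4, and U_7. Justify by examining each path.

Yes — U_1 and U_5 are d-separated given {U_3, U_4, U_7}.

We examine all 6 paths between U_1 and U_5:
  1. U_1 → U_8 ← U_6 ← U_3 → U_5 — U_8:collider[blocks]; U_6:chain[open]; U_3:fork[blocks] ⇒ blocked
  2. U_1 → U_8 ← U_5 — U_8:collider[blocks] ⇒ blocked
  3. U_1 → U_8 ← U_2 → U_4 → U_5 — U_8:collider[blocks]; U_2:fork[open]; U_4:chain[blocks] ⇒ blocked
  4. U_1 → U_8 ← U_2 → U_4 → U_7 ← U_5 — U_8:collider[blocks]; U_2:fork[open]; U_4:chain[blocks]; U_7:collider[open] ⇒ blocked
  5. U_1 → U_8 ← U_2 → U_7 ← U_4 → U_5 — U_8:collider[blocks]; U_2:fork[open]; U_7:collider[open]; U_4:fork[blocks] ⇒ blocked
  6. U_1 → U_8 ← U_2 → U_7 ← U_5 — U_8:collider[blocks]; U_2:fork[open]; U_7:collider[open] ⇒ blocked
Since every path is blocked, d-separation holds.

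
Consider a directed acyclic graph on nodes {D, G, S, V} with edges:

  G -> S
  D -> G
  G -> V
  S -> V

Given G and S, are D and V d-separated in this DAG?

There are 2 undirected paths between D and V; checking each against the conditioning set {G, S}:
Path 1: D → G → V
  G is a chain here and G is conditioned on, so the path is blocked at G.
Path 2: D → G → S → V
  G is a chain here and G is conditioned on, so the path is blocked at G.
Since every path is blocked, d-separation holds.

Yes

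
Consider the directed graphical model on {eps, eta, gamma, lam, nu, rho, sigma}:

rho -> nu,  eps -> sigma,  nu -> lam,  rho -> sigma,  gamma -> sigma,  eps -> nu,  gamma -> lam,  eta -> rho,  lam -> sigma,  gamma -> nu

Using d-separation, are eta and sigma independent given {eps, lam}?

We examine all 6 paths between eta and sigma:
Path 1: eta → rho → nu ← eps → sigma
  eps is a fork here and eps is conditioned on, so the path is blocked at eps.
Path 2: eta → rho → nu → lam → sigma
  lam is a chain here and lam is conditioned on, so the path is blocked at lam.
Path 3: eta → rho → nu → lam ← gamma → sigma
  rho is a chain and rho is not conditioned on; nu is a chain and nu is not conditioned on; lam is a collider and lam is conditioned on, which opens it; gamma is a fork and gamma is not conditioned on — no node blocks this path, so it is active.
Path 4: eta → rho → nu ← gamma → sigma
  rho is a chain and rho is not conditioned on; nu is a collider and its descendant lam is conditioned on, which opens it; gamma is a fork and gamma is not conditioned on — no node blocks this path, so it is active.
Path 5: eta → rho → nu ← gamma → lam → sigma
  lam is a chain here and lam is conditioned on, so the path is blocked at lam.
Path 6: eta → rho → sigma
  rho is a chain and rho is not conditioned on — no node blocks this path, so it is active.
Because an active path exists, eta and sigma are not d-separated.

No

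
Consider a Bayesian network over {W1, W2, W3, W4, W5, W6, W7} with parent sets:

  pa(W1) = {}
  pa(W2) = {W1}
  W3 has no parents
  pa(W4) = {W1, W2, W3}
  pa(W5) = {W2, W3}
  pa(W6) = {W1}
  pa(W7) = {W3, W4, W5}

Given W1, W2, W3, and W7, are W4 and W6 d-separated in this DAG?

There are 6 undirected paths between W4 and W6; checking each against the conditioning set {W1, W2, W3, W7}:
Path 1: W4 ← W1 → W6
  W1 is a fork here and W1 is conditioned on, so the path is blocked at W1.
Path 2: W4 → W7 ← W5 ← W2 ← W1 → W6
  W2 is a chain here and W2 is conditioned on, so the path is blocked at W2.
Path 3: W4 → W7 ← W3 → W5 ← W2 ← W1 → W6
  W3 is a fork here and W3 is conditioned on, so the path is blocked at W3.
Path 4: W4 ← W2 ← W1 → W6
  W2 is a chain here and W2 is conditioned on, so the path is blocked at W2.
Path 5: W4 ← W3 → W5 ← W2 ← W1 → W6
  W3 is a fork here and W3 is conditioned on, so the path is blocked at W3.
Path 6: W4 ← W3 → W7 ← W5 ← W2 ← W1 → W6
  W3 is a fork here and W3 is conditioned on, so the path is blocked at W3.
Every path is blocked, so W4 and W6 are d-separated given {W1, W2, W3, W7}.

Yes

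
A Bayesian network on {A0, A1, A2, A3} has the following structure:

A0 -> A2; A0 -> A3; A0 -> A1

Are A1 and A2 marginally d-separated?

No — A1 and A2 are not d-separated given ∅.

The only undirected path from A1 to A2 is:
Path 1: A1 ← A0 → A2
  A0 is a fork and A0 is not conditioned on — no node blocks this path, so it is active.
At least one path is unblocked, so d-separation fails.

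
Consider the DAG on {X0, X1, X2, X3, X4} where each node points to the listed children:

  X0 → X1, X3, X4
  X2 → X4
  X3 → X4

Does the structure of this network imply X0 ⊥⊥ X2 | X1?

We examine all 2 paths between X0 and X2:
Path 1: X0 → X3 → X4 ← X2
  X4 is a collider here and neither X4 nor any of its descendants is conditioned on, so the collider stays closed — the path is blocked at X4.
Path 2: X0 → X4 ← X2
  X4 is a collider here and neither X4 nor any of its descendants is conditioned on, so the collider stays closed — the path is blocked at X4.
Every path is blocked, so X0 and X2 are d-separated given {X1}.

Yes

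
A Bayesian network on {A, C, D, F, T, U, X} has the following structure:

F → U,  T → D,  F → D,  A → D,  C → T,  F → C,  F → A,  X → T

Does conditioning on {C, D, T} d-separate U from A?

Enumerating the 3 paths from U to A and testing each for blocking by {C, D, T}:
Path 1: U ← F → C → T → D ← A
  C is a chain here and C is conditioned on, so the path is blocked at C.
Path 2: U ← F → A
  F is a fork and F is not conditioned on — no node blocks this path, so it is active.
Path 3: U ← F → D ← A
  F is a fork and F is not conditioned on; D is a collider and D is conditioned on, which opens it — no node blocks this path, so it is active.
Since the path U ← F → A is active, U and A are not d-separated given {C, D, T}.

No — U and A are not d-separated given {C, D, T}.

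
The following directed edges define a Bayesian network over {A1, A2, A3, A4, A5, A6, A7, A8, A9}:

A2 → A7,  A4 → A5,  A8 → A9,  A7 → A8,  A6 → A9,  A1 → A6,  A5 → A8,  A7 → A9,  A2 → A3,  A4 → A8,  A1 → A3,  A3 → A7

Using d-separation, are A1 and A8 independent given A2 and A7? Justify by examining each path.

We examine all 6 paths between A1 and A8:
  1. A1 → A6 → A9 ← A7 → A8 — A6:chain[open]; A9:collider[blocks]; A7:fork[blocks] ⇒ blocked
  2. A1 → A6 → A9 ← A8 — A6:chain[open]; A9:collider[blocks] ⇒ blocked
  3. A1 → A3 → A7 → A9 ← A8 — A3:chain[open]; A7:chain[blocks]; A9:collider[blocks] ⇒ blocked
  4. A1 → A3 → A7 → A8 — A3:chain[open]; A7:chain[blocks] ⇒ blocked
  5. A1 → A3 ← A2 → A7 → A9 ← A8 — A3:collider[open]; A2:fork[blocks]; A7:chain[blocks]; A9:collider[blocks] ⇒ blocked
  6. A1 → A3 ← A2 → A7 → A8 — A3:collider[open]; A2:fork[blocks]; A7:chain[blocks] ⇒ blocked
All paths are blocked; A1 ⊥ A8 | {A2, A7} holds.

Yes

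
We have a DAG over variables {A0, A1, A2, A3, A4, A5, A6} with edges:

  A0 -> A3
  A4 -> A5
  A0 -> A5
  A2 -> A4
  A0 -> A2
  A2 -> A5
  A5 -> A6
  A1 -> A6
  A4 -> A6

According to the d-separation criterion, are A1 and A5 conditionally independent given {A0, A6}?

Enumerating the 4 paths from A1 to A5 and testing each for blocking by {A0, A6}:
Path 1: A1 → A6 ← A4 → A5
  A6 is a collider and A6 is conditioned on, which opens it; A4 is a fork and A4 is not conditioned on — no node blocks this path, so it is active.
Path 2: A1 → A6 ← A4 ← A2 → A5
  A6 is a collider and A6 is conditioned on, which opens it; A4 is a chain and A4 is not conditioned on; A2 is a fork and A2 is not conditioned on — no node blocks this path, so it is active.
Path 3: A1 → A6 ← A4 ← A2 ← A0 → A5
  A0 is a fork here and A0 is conditioned on, so the path is blocked at A0.
Path 4: A1 → A6 ← A5
  A6 is a collider and A6 is conditioned on, which opens it — no node blocks this path, so it is active.
At least one path is unblocked, so d-separation fails.

No — A1 and A5 are not d-separated given {A0, A6}.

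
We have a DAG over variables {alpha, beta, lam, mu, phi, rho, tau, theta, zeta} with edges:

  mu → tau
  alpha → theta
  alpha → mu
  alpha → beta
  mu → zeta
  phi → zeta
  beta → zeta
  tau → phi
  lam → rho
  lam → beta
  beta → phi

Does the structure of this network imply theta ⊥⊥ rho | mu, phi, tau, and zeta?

There are 5 undirected paths between theta and rho; checking each against the conditioning set {mu, phi, tau, zeta}:
Path 1: theta ← alpha → beta ← lam → rho
  alpha is a fork and alpha is not conditioned on; beta is a collider and its descendant phi is conditioned on, which opens it; lam is a fork and lam is not conditioned on — no node blocks this path, so it is active.
Path 2: theta ← alpha → mu → tau → phi ← beta ← lam → rho
  mu is a chain here and mu is conditioned on, so the path is blocked at mu.
Path 3: theta ← alpha → mu → tau → phi → zeta ← beta ← lam → rho
  mu is a chain here and mu is conditioned on, so the path is blocked at mu.
Path 4: theta ← alpha → mu → zeta ← beta ← lam → rho
  mu is a chain here and mu is conditioned on, so the path is blocked at mu.
Path 5: theta ← alpha → mu → zeta ← phi ← beta ← lam → rho
  mu is a chain here and mu is conditioned on, so the path is blocked at mu.
Since the path theta ← alpha → beta ← lam → rho is active, theta and rho are not d-separated given {mu, phi, tau, zeta}.

No — theta and rho are not d-separated given {mu, phi, tau, zeta}.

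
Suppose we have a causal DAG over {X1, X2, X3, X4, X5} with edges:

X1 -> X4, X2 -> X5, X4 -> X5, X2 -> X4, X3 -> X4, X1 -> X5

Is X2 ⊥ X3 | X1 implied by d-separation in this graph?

Yes

3 paths connect X2 and X3; each must be blocked for d-separation to hold:
  1. X2 → X4 ← X3 — X4:collider[blocks] ⇒ blocked
  2. X2 → X5 ← X4 ← X3 — X5:collider[blocks]; X4:chain[open] ⇒ blocked
  3. X2 → X5 ← X1 → X4 ← X3 — X5:collider[blocks]; X1:fork[blocks]; X4:collider[blocks] ⇒ blocked
Every path is blocked, so X2 and X3 are d-separated given {X1}.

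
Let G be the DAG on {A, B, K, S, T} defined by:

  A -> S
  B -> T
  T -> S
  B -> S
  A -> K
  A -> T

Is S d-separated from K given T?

We examine all 3 paths between S and K:
Path 1: S ← B → T ← A → K
  B is a fork and B is not conditioned on; T is a collider and T is conditioned on, which opens it; A is a fork and A is not conditioned on — no node blocks this path, so it is active.
Path 2: S ← A → K
  A is a fork and A is not conditioned on — no node blocks this path, so it is active.
Path 3: S ← T ← A → K
  T is a chain here and T is conditioned on, so the path is blocked at T.
Since the path S ← B → T ← A → K is active, S and K are not d-separated given {T}.

No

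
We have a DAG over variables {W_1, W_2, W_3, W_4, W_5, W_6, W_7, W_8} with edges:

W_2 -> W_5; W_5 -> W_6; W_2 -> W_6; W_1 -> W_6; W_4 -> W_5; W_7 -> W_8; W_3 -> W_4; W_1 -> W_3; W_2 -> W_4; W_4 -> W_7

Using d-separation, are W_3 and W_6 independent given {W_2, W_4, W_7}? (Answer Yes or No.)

No

We examine all 5 paths between W_3 and W_6:
Path 1: W_3 ← W_1 → W_6
  W_1 is a fork and W_1 is not conditioned on — no node blocks this path, so it is active.
Path 2: W_3 → W_4 ← W_2 → W_6
  W_2 is a fork here and W_2 is conditioned on, so the path is blocked at W_2.
Path 3: W_3 → W_4 ← W_2 → W_5 → W_6
  W_2 is a fork here and W_2 is conditioned on, so the path is blocked at W_2.
Path 4: W_3 → W_4 → W_5 → W_6
  W_4 is a chain here and W_4 is conditioned on, so the path is blocked at W_4.
Path 5: W_3 → W_4 → W_5 ← W_2 → W_6
  W_4 is a chain here and W_4 is conditioned on, so the path is blocked at W_4.
Because an active path exists, W_3 and W_6 are not d-separated.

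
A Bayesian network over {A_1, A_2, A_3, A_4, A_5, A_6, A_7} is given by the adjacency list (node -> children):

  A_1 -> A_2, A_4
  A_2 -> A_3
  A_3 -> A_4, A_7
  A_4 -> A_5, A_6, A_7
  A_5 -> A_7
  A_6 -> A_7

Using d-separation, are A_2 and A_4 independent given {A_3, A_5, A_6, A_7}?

No — A_2 and A_4 are not d-separated given {A_3, A_5, A_6, A_7}.

5 paths connect A_2 and A_4; each must be blocked for d-separation to hold:
Path 1: A_2 → A_3 → A_4
  A_3 is a chain here and A_3 is conditioned on, so the path is blocked at A_3.
Path 2: A_2 → A_3 → A_7 ← A_6 ← A_4
  A_3 is a chain here and A_3 is conditioned on, so the path is blocked at A_3.
Path 3: A_2 → A_3 → A_7 ← A_4
  A_3 is a chain here and A_3 is conditioned on, so the path is blocked at A_3.
Path 4: A_2 → A_3 → A_7 ← A_5 ← A_4
  A_3 is a chain here and A_3 is conditioned on, so the path is blocked at A_3.
Path 5: A_2 ← A_1 → A_4
  A_1 is a fork and A_1 is not conditioned on — no node blocks this path, so it is active.
Since the path A_2 ← A_1 → A_4 is active, A_2 and A_4 are not d-separated given {A_3, A_5, A_6, A_7}.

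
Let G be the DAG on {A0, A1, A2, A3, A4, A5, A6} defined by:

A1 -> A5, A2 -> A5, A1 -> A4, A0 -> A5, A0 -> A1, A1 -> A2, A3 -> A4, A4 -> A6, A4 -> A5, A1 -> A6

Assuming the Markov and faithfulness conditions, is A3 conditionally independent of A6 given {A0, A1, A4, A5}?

Yes

There are 5 undirected paths between A3 and A6; checking each against the conditioning set {A0, A1, A4, A5}:
Path 1: A3 → A4 ← A1 → A6
  A1 is a fork here and A1 is conditioned on, so the path is blocked at A1.
Path 2: A3 → A4 → A6
  A4 is a chain here and A4 is conditioned on, so the path is blocked at A4.
Path 3: A3 → A4 → A5 ← A1 → A6
  A4 is a chain here and A4 is conditioned on, so the path is blocked at A4.
Path 4: A3 → A4 → A5 ← A0 → A1 → A6
  A4 is a chain here and A4 is conditioned on, so the path is blocked at A4.
Path 5: A3 → A4 → A5 ← A2 ← A1 → A6
  A4 is a chain here and A4 is conditioned on, so the path is blocked at A4.
All paths are blocked; A3 ⊥ A6 | {A0, A1, A4, A5} holds.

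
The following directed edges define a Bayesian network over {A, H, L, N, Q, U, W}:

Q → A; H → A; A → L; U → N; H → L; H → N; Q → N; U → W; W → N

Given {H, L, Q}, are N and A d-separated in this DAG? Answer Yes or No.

Yes

Enumerating the 3 paths from N to A and testing each for blocking by {H, L, Q}:
Path 1: N ← Q → A
  Q is a fork here and Q is conditioned on, so the path is blocked at Q.
Path 2: N ← H → A
  H is a fork here and H is conditioned on, so the path is blocked at H.
Path 3: N ← H → L ← A
  H is a fork here and H is conditioned on, so the path is blocked at H.
All paths are blocked; N ⊥ A | {H, L, Q} holds.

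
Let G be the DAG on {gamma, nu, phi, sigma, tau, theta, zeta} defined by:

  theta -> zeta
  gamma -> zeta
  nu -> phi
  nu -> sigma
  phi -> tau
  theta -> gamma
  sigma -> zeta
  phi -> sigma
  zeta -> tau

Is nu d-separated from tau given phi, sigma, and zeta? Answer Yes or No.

We examine all 4 paths between nu and tau:
  1. nu → sigma ← phi → tau — sigma:collider[open]; phi:fork[blocks] ⇒ blocked
  2. nu → sigma → zeta → tau — sigma:chain[blocks]; zeta:chain[blocks] ⇒ blocked
  3. nu → phi → sigma → zeta → tau — phi:chain[blocks]; sigma:chain[blocks]; zeta:chain[blocks] ⇒ blocked
  4. nu → phi → tau — phi:chain[blocks] ⇒ blocked
Since every path is blocked, d-separation holds.

Yes — nu and tau are d-separated given {phi, sigma, zeta}.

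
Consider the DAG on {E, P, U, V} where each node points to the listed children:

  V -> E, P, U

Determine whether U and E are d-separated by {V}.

Only one path connects U and E:
  1. U ← V → E — V:fork[blocks] ⇒ blocked
All paths are blocked; U ⊥ E | {V} holds.

Yes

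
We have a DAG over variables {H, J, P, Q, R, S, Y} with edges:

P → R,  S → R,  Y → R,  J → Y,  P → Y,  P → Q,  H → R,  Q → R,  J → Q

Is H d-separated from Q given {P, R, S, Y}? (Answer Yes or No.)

5 paths connect H and Q; each must be blocked for d-separation to hold:
  1. H → R ← P → Q — R:collider[open]; P:fork[blocks] ⇒ blocked
  2. H → R ← P → Y ← J → Q — R:collider[open]; P:fork[blocks]; Y:collider[open]; J:fork[open] ⇒ blocked
  3. H → R ← Q — R:collider[open] ⇒ active
  4. H → R ← Y ← P → Q — R:collider[open]; Y:chain[blocks]; P:fork[blocks] ⇒ blocked
  5. H → R ← Y ← J → Q — R:collider[open]; Y:chain[blocks]; J:fork[open] ⇒ blocked
Since the path H → R ← Q is active, H and Q are not d-separated given {P, R, S, Y}.

No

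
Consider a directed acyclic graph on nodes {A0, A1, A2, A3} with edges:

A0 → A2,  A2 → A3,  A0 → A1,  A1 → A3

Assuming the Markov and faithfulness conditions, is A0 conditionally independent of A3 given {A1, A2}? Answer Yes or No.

We examine all 2 paths between A0 and A3:
  1. A0 → A1 → A3 — A1:chain[blocks] ⇒ blocked
  2. A0 → A2 → A3 — A2:chain[blocks] ⇒ blocked
Every path is blocked, so A0 and A3 are d-separated given {A1, A2}.

Yes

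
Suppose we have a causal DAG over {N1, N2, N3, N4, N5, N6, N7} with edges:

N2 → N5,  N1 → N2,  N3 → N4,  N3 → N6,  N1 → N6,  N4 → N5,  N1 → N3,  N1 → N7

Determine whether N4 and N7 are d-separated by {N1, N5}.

Enumerating the 3 paths from N4 to N7 and testing each for blocking by {N1, N5}:
  1. N4 ← N3 ← N1 → N7 — N3:chain[open]; N1:fork[blocks] ⇒ blocked
  2. N4 ← N3 → N6 ← N1 → N7 — N3:fork[open]; N6:collider[blocks]; N1:fork[blocks] ⇒ blocked
  3. N4 → N5 ← N2 ← N1 → N7 — N5:collider[open]; N2:chain[open]; N1:fork[blocks] ⇒ blocked
All paths are blocked; N4 ⊥ N7 | {N1, N5} holds.

Yes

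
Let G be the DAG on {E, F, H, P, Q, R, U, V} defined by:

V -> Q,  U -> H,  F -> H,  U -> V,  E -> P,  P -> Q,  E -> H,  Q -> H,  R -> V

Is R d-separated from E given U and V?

We examine all 4 paths between R and E:
Path 1: R → V ← U → H ← E
  U is a fork here and U is conditioned on, so the path is blocked at U.
Path 2: R → V ← U → H ← Q ← P ← E
  U is a fork here and U is conditioned on, so the path is blocked at U.
Path 3: R → V → Q ← P ← E
  V is a chain here and V is conditioned on, so the path is blocked at V.
Path 4: R → V → Q → H ← E
  V is a chain here and V is conditioned on, so the path is blocked at V.
Every path is blocked, so R and E are d-separated given {U, V}.

Yes — R and E are d-separated given {U, V}.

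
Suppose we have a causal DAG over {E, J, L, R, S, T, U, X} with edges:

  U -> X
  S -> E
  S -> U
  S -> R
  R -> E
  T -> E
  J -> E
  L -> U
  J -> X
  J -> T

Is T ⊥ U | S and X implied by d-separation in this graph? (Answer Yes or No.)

No

There are 6 undirected paths between T and U; checking each against the conditioning set {S, X}:
Path 1: T ← J → X ← U
  J is a fork and J is not conditioned on; X is a collider and X is conditioned on, which opens it — no node blocks this path, so it is active.
Path 2: T ← J → E ← S → U
  E is a collider here and neither E nor any of its descendants is conditioned on, so the collider stays closed — the path is blocked at E.
Path 3: T ← J → E ← R ← S → U
  E is a collider here and neither E nor any of its descendants is conditioned on, so the collider stays closed — the path is blocked at E.
Path 4: T → E ← J → X ← U
  E is a collider here and neither E nor any of its descendants is conditioned on, so the collider stays closed — the path is blocked at E.
Path 5: T → E ← S → U
  E is a collider here and neither E nor any of its descendants is conditioned on, so the collider stays closed — the path is blocked at E.
Path 6: T → E ← R ← S → U
  E is a collider here and neither E nor any of its descendants is conditioned on, so the collider stays closed — the path is blocked at E.
Since the path T ← J → X ← U is active, T and U are not d-separated given {S, X}.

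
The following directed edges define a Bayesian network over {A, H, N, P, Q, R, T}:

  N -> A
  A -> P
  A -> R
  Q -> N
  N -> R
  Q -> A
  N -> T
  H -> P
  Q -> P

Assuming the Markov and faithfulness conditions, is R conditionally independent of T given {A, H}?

4 paths connect R and T; each must be blocked for d-separation to hold:
Path 1: R ← A ← Q → N → T
  A is a chain here and A is conditioned on, so the path is blocked at A.
Path 2: R ← A ← N → T
  A is a chain here and A is conditioned on, so the path is blocked at A.
Path 3: R ← A → P ← Q → N → T
  A is a fork here and A is conditioned on, so the path is blocked at A.
Path 4: R ← N → T
  N is a fork and N is not conditioned on — no node blocks this path, so it is active.
At least one path is unblocked, so d-separation fails.

No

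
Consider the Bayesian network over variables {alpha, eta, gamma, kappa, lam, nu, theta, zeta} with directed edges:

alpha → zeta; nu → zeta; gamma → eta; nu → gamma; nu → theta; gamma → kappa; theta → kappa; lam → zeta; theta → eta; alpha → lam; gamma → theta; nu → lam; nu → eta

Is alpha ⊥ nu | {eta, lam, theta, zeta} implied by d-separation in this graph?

No

There are 4 undirected paths between alpha and nu; checking each against the conditioning set {eta, lam, theta, zeta}:
Path 1: alpha → lam → zeta ← nu
  lam is a chain here and lam is conditioned on, so the path is blocked at lam.
Path 2: alpha → lam ← nu
  lam is a collider and lam is conditioned on, which opens it — no node blocks this path, so it is active.
Path 3: alpha → zeta ← lam ← nu
  lam is a chain here and lam is conditioned on, so the path is blocked at lam.
Path 4: alpha → zeta ← nu
  zeta is a collider and zeta is conditioned on, which opens it — no node blocks this path, so it is active.
Since the path alpha → lam ← nu is active, alpha and nu are not d-separated given {eta, lam, theta, zeta}.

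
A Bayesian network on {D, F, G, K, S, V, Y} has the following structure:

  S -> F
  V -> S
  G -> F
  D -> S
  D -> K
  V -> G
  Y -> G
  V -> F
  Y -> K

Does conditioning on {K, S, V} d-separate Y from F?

No

6 paths connect Y and F; each must be blocked for d-separation to hold:
  1. Y → K ← D → S → F — K:collider[open]; D:fork[open]; S:chain[blocks] ⇒ blocked
  2. Y → K ← D → S ← V → G → F — K:collider[open]; D:fork[open]; S:collider[open]; V:fork[blocks]; G:chain[open] ⇒ blocked
  3. Y → K ← D → S ← V → F — K:collider[open]; D:fork[open]; S:collider[open]; V:fork[blocks] ⇒ blocked
  4. Y → G → F — G:chain[open] ⇒ active
  5. Y → G ← V → F — G:collider[blocks]; V:fork[blocks] ⇒ blocked
  6. Y → G ← V → S → F — G:collider[blocks]; V:fork[blocks]; S:chain[blocks] ⇒ blocked
Because an active path exists, Y and F are not d-separated.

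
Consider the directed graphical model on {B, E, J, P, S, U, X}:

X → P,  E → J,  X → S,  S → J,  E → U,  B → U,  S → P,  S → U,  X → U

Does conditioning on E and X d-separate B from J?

Yes

Enumerating the 4 paths from B to J and testing each for blocking by {E, X}:
Path 1: B → U ← E → J
  U is a collider here and neither U nor any of its descendants is conditioned on, so the collider stays closed — the path is blocked at U.
Path 2: B → U ← X → P ← S → J
  U is a collider here and neither U nor any of its descendants is conditioned on, so the collider stays closed — the path is blocked at U.
Path 3: B → U ← X → S → J
  U is a collider here and neither U nor any of its descendants is conditioned on, so the collider stays closed — the path is blocked at U.
Path 4: B → U ← S → J
  U is a collider here and neither U nor any of its descendants is conditioned on, so the collider stays closed — the path is blocked at U.
Every path is blocked, so B and J are d-separated given {E, X}.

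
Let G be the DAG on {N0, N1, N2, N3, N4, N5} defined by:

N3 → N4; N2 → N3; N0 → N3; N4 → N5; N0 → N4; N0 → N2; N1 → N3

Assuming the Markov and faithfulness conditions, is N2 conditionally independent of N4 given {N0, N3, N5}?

We examine all 4 paths between N2 and N4:
Path 1: N2 → N3 → N4
  N3 is a chain here and N3 is conditioned on, so the path is blocked at N3.
Path 2: N2 → N3 ← N0 → N4
  N0 is a fork here and N0 is conditioned on, so the path is blocked at N0.
Path 3: N2 ← N0 → N3 → N4
  N0 is a fork here and N0 is conditioned on, so the path is blocked at N0.
Path 4: N2 ← N0 → N4
  N0 is a fork here and N0 is conditioned on, so the path is blocked at N0.
Every path is blocked, so N2 and N4 are d-separated given {N0, N3, N5}.

Yes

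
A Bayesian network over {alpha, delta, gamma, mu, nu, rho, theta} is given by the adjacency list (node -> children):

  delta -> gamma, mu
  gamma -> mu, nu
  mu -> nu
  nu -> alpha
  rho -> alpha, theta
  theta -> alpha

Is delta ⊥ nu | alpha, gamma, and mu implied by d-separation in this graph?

We examine all 4 paths between delta and nu:
  1. delta → gamma → nu — gamma:chain[blocks] ⇒ blocked
  2. delta → gamma → mu → nu — gamma:chain[blocks]; mu:chain[blocks] ⇒ blocked
  3. delta → mu ← gamma → nu — mu:collider[open]; gamma:fork[blocks] ⇒ blocked
  4. delta → mu → nu — mu:chain[blocks] ⇒ blocked
Every path is blocked, so delta and nu are d-separated given {alpha, gamma, mu}.

Yes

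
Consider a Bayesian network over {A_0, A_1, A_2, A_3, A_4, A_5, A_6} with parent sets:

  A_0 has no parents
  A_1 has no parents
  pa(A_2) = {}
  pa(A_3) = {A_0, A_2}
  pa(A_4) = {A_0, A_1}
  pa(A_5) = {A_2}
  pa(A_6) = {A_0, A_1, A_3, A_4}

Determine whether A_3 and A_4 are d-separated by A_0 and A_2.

6 paths connect A_3 and A_4; each must be blocked for d-separation to hold:
  1. A_3 → A_6 ← A_1 → A_4 — A_6:collider[blocks]; A_1:fork[open] ⇒ blocked
  2. A_3 → A_6 ← A_4 — A_6:collider[blocks] ⇒ blocked
  3. A_3 → A_6 ← A_0 → A_4 — A_6:collider[blocks]; A_0:fork[blocks] ⇒ blocked
  4. A_3 ← A_0 → A_6 ← A_1 → A_4 — A_0:fork[blocks]; A_6:collider[blocks]; A_1:fork[open] ⇒ blocked
  5. A_3 ← A_0 → A_6 ← A_4 — A_0:fork[blocks]; A_6:collider[blocks] ⇒ blocked
  6. A_3 ← A_0 → A_4 — A_0:fork[blocks] ⇒ blocked
Since every path is blocked, d-separation holds.

Yes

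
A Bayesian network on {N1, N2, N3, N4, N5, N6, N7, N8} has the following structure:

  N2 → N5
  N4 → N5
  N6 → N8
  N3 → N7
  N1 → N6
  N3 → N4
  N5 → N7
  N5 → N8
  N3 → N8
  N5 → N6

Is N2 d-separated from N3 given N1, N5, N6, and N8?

No

We examine all 4 paths between N2 and N3:
  1. N2 → N5 → N6 → N8 ← N3 — N5:chain[blocks]; N6:chain[blocks]; N8:collider[open] ⇒ blocked
  2. N2 → N5 → N8 ← N3 — N5:chain[blocks]; N8:collider[open] ⇒ blocked
  3. N2 → N5 → N7 ← N3 — N5:chain[blocks]; N7:collider[blocks] ⇒ blocked
  4. N2 → N5 ← N4 ← N3 — N5:collider[open]; N4:chain[open] ⇒ active
At least one path is unblocked, so d-separation fails.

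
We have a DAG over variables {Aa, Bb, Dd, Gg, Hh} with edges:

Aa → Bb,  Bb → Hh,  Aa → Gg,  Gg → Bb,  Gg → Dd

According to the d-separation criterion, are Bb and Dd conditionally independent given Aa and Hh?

Enumerating the 2 paths from Bb to Dd and testing each for blocking by {Aa, Hh}:
  1. Bb ← Aa → Gg → Dd — Aa:fork[blocks]; Gg:chain[open] ⇒ blocked
  2. Bb ← Gg → Dd — Gg:fork[open] ⇒ active
Since the path Bb ← Gg → Dd is active, Bb and Dd are not d-separated given {Aa, Hh}.

No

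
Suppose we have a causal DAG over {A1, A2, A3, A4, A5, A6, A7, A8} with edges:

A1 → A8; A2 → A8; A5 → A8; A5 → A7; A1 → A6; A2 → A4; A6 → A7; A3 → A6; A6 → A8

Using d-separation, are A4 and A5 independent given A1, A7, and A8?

There are 3 undirected paths between A4 and A5; checking each against the conditioning set {A1, A7, A8}:
Path 1: A4 ← A2 → A8 ← A5
  A2 is a fork and A2 is not conditioned on; A8 is a collider and A8 is conditioned on, which opens it — no node blocks this path, so it is active.
Path 2: A4 ← A2 → A8 ← A6 → A7 ← A5
  A2 is a fork and A2 is not conditioned on; A8 is a collider and A8 is conditioned on, which opens it; A6 is a fork and A6 is not conditioned on; A7 is a collider and A7 is conditioned on, which opens it — no node blocks this path, so it is active.
Path 3: A4 ← A2 → A8 ← A1 → A6 → A7 ← A5
  A1 is a fork here and A1 is conditioned on, so the path is blocked at A1.
Since the path A4 ← A2 → A8 ← A5 is active, A4 and A5 are not d-separated given {A1, A7, A8}.

No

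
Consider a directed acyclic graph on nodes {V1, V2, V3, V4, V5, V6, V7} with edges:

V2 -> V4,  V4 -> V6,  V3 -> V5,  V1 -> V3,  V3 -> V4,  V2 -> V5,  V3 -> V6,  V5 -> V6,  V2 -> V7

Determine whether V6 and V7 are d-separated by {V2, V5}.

There are 6 undirected paths between V6 and V7; checking each against the conditioning set {V2, V5}:
Path 1: V6 ← V4 ← V2 → V7
  V2 is a fork here and V2 is conditioned on, so the path is blocked at V2.
Path 2: V6 ← V4 ← V3 → V5 ← V2 → V7
  V2 is a fork here and V2 is conditioned on, so the path is blocked at V2.
Path 3: V6 ← V3 → V4 ← V2 → V7
  V4 is a collider here and neither V4 nor any of its descendants is conditioned on, so the collider stays closed — the path is blocked at V4.
Path 4: V6 ← V3 → V5 ← V2 → V7
  V2 is a fork here and V2 is conditioned on, so the path is blocked at V2.
Path 5: V6 ← V5 ← V2 → V7
  V5 is a chain here and V5 is conditioned on, so the path is blocked at V5.
Path 6: V6 ← V5 ← V3 → V4 ← V2 → V7
  V5 is a chain here and V5 is conditioned on, so the path is blocked at V5.
Since every path is blocked, d-separation holds.

Yes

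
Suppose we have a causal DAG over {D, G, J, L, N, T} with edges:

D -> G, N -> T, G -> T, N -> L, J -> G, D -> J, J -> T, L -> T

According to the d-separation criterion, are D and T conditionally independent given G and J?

We examine all 4 paths between D and T:
Path 1: D → J → T
  J is a chain here and J is conditioned on, so the path is blocked at J.
Path 2: D → J → G → T
  J is a chain here and J is conditioned on, so the path is blocked at J.
Path 3: D → G ← J → T
  J is a fork here and J is conditioned on, so the path is blocked at J.
Path 4: D → G → T
  G is a chain here and G is conditioned on, so the path is blocked at G.
All paths are blocked; D ⊥ T | {G, J} holds.

Yes — D and T are d-separated given {G, J}.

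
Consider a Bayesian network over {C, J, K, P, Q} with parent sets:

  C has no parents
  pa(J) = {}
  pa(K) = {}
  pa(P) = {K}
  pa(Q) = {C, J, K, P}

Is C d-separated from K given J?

Yes — C and K are d-separated given {J}.

There are 2 undirected paths between C and K; checking each against the conditioning set {J}:
  1. C → Q ← K — Q:collider[blocks] ⇒ blocked
  2. C → Q ← P ← K — Q:collider[blocks]; P:chain[open] ⇒ blocked
Since every path is blocked, d-separation holds.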